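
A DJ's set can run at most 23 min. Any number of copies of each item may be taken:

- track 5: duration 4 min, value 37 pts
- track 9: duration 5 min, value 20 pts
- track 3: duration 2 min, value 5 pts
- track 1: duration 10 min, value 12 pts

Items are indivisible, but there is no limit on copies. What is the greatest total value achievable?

Best value-per-unit is track 5 at 37/4; filling with it alone gives 5×37 = 185.
Optimal mix: 5×track 5 + 1×track 3 → duration 22, value 190.

190 pts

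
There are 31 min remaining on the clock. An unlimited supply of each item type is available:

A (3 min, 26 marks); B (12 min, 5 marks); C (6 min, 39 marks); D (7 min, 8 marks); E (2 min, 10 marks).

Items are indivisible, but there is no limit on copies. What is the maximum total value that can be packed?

260 marks

Best value-per-unit is A at 26/3, and filling with it alone uses time 10×3=30. No mix of the others beats 10×26 = 260.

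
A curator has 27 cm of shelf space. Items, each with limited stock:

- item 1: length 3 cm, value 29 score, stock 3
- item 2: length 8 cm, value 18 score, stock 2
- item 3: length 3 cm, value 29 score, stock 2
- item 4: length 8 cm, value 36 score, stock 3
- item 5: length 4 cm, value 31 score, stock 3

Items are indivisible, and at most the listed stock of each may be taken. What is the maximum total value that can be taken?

Top feasible selections:
- 3×item 1 + 2×item 3 + 3×item 5: length 27, value 238
- 3×item 1 + 2×item 3 + 1×item 4 + 1×item 5: length 27, value 212
- 2×item 1 + 2×item 3 + 3×item 5: length 24, value 209
- 3×item 1 + 1×item 3 + 3×item 5: length 24, value 209
Best: 238 score.

238 score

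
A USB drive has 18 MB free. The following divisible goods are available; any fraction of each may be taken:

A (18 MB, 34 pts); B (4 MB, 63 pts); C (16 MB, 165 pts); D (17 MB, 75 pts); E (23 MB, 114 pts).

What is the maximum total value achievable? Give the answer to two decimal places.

Take in order of value per unit:
- B (63/4 per unit): all 4 → value 63, running total 63.00
- C (165/16 per unit): 14 of 16 → value 14×165/16 = 144.3750, running total 207.38
Total 207.38.

207.38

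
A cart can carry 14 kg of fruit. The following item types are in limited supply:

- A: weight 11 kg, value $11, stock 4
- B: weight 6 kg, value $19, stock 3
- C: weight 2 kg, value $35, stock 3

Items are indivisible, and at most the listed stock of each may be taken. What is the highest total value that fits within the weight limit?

Best selections within weight 14 and stock limits:
- 1×B + 3×C: weight 12, value 124
- 3×C: weight 6, value 105
- 1×B + 2×C: weight 10, value 89
- 2×B + 1×C: weight 14, value 73
Best: $124.

$124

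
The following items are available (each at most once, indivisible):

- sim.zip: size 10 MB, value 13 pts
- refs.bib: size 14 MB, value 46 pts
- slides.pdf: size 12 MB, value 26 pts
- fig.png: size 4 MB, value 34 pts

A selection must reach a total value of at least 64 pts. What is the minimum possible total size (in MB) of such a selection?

18

Subsets with value ≥ 64, sorted by total size:
- refs.bib+fig.png: size 18, value 80
- sim.zip+slides.pdf+fig.png: size 26, value 73
- refs.bib+slides.pdf: size 26, value 72
- sim.zip+refs.bib+fig.png: size 28, value 93
Minimum size: 18 MB.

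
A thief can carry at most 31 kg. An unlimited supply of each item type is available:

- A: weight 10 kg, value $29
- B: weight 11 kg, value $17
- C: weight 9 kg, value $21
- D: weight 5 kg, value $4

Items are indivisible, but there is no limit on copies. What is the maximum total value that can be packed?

$87

Best value-per-unit is A at 29/10, and filling with it alone uses weight 3×10=30. No mix of the others beats 3×29 = 87.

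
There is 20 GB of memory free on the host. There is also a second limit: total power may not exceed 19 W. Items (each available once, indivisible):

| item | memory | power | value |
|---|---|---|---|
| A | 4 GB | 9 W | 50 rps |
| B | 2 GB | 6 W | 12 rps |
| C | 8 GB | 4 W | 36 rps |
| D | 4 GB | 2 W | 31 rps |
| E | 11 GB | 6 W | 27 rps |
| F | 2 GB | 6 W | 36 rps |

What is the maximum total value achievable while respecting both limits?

122 rps

Feasible sets respecting both limits:
- A+C+F: memory 14, power 19, value 122
- A+C+D: memory 16, power 15, value 117
- A+D+F: memory 10, power 17, value 117
- B+C+D+F: memory 16, power 18, value 115
Best: 122 rps.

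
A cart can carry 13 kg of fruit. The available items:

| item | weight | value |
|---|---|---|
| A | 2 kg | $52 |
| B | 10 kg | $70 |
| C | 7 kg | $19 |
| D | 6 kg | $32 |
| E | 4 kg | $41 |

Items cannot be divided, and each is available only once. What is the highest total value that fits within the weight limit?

$125

This is a 0/1 knapsack; check combinations near the capacity.
- A+D+E: weight 2+6+4=12, value 52+32+41=125
- A+B: weight 2+10=12, value 52+70=122
- A+C+E: weight 2+7+4=13, value 52+19+41=112
- A+E: weight 2+4=6, value 52+41=93
- A+D: weight 2+6=8, value 52+32=84
Best: $125.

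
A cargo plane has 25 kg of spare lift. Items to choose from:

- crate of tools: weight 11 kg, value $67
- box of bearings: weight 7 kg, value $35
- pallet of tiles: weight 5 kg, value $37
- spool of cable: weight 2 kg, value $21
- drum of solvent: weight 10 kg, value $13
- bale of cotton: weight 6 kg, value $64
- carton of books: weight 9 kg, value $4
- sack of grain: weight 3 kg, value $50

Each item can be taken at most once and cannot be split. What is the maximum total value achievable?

This is a 0/1 knapsack; check combinations near the capacity.
- crate of tools+pallet of tiles+bale of cotton+sack of grain: weight 11+5+6+3=25, value 67+37+64+50=218
- box of bearings+pallet of tiles+spool of cable+bale of cotton+sack of grain: weight 7+5+2+6+3=23, value 35+37+21+64+50=207
- crate of tools+spool of cable+bale of cotton+sack of grain: weight 11+2+6+3=22, value 67+21+64+50=202
- crate of tools+pallet of tiles+spool of cable+bale of cotton: weight 11+5+2+6=24, value 67+37+21+64=189
- box of bearings+pallet of tiles+bale of cotton+sack of grain: weight 7+5+6+3=21, value 35+37+64+50=186
Best: $218.

$218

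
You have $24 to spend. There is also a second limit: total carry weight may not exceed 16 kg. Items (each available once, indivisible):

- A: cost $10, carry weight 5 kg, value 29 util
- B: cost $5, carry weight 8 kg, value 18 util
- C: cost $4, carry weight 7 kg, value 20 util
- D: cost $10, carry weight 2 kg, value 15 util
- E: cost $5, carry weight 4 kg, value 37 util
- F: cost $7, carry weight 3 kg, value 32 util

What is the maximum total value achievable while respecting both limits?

98 util

Feasible sets respecting both limits:
- A+E+F: cost 22, carry weight 12, value 98
- C+E+F: cost 16, carry weight 14, value 89
- B+E+F: cost 17, carry weight 15, value 87
- A+C+E: cost 19, carry weight 16, value 86
Best: 98 util.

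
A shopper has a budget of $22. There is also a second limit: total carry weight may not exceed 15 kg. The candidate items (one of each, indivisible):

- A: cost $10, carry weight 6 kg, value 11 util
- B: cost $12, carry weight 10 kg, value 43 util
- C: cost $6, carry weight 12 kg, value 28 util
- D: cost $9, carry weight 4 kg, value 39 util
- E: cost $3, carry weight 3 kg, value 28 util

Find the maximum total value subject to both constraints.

82 util

Feasible sets respecting both limits:
- B+D: cost 21, carry weight 14, value 82
- A+D+E: cost 22, carry weight 13, value 78
- B+E: cost 15, carry weight 13, value 71
- D+E: cost 12, carry weight 7, value 67
Best: 82 util.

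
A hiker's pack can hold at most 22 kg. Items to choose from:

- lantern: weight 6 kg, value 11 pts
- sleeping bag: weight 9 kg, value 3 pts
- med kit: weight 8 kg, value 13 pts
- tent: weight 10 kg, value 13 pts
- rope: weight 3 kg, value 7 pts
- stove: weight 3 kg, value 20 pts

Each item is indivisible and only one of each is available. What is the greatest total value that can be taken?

51 pts

Check high-value combinations within 22 kg:
- lantern+med kit+rope+stove: weight 6+8+3+3=20, value 11+13+7+20=51
- lantern+tent+rope+stove: weight 6+10+3+3=22, value 11+13+7+20=51
- med kit+tent+stove: weight 8+10+3=21, value 13+13+20=46
- lantern+med kit+stove: weight 6+8+3=17, value 11+13+20=44
- lantern+tent+stove: weight 6+10+3=19, value 11+13+20=44
Best: 51 pts.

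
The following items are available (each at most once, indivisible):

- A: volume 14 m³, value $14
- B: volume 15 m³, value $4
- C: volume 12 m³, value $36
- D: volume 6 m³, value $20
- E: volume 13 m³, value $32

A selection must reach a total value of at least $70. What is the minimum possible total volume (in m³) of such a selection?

31

Subsets with value ≥ 70, sorted by total volume:
- C+D+E: volume 31, value 88
- A+C+D: volume 32, value 70
Minimum volume: 31 m³.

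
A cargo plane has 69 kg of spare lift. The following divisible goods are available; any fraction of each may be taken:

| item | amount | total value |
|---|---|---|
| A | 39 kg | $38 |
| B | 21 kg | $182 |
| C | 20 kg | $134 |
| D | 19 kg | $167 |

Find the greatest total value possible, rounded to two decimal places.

Take in order of value per unit:
- D (167/19 per unit): all 19 → value 167, running total 167.00
- B (182/21 per unit): all 21 → value 182, running total 349.00
- C (134/20 per unit): all 20 → value 134, running total 483.00
- A (38/39 per unit): 9 of 39 → value 9×38/39 = 8.7692, running total 491.77
Total 491.77.

491.77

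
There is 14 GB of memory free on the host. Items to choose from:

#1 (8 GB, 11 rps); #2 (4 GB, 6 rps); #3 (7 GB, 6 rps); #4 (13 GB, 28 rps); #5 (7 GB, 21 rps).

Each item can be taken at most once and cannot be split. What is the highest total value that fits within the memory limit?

28 rps

Check high-value combinations within 14 GB:
- #4: memory 13, value 28
- #2+#5: memory 4+7=11, value 6+21=27
- #3+#5: memory 7+7=14, value 6+21=27
Best: 28 rps.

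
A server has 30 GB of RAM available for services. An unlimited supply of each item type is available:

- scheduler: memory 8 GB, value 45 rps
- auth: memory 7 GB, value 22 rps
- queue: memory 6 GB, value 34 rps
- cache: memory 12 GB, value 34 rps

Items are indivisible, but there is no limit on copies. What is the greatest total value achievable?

170 rps

Best value-per-unit is queue at 34/6, and filling with it alone uses memory 5×6=30. No mix of the others beats 5×34 = 170.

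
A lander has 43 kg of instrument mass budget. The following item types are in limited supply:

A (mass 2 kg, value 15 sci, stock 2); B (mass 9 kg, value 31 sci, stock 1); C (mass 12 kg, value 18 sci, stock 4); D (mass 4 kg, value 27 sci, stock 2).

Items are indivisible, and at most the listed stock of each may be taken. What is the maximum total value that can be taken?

Top feasible selections:
- 1×A + 1×B + 2×C + 2×D: mass 43, value 136
- 2×A + 1×B + 1×C + 2×D: mass 33, value 133
- 2×A + 1×B + 2×C + 1×D: mass 41, value 124
- 1×B + 2×C + 2×D: mass 41, value 121
Best: 136 sci.

136 sci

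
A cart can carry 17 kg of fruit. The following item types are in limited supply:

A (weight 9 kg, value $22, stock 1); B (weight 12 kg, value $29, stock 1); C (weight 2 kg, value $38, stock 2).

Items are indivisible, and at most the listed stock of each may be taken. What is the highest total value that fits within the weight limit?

Top feasible selections:
- 1×B + 2×C: weight 16, value 105
- 1×A + 2×C: weight 13, value 98
- 2×C: weight 4, value 76
- 1×B + 1×C: weight 14, value 67
Best: $105.

$105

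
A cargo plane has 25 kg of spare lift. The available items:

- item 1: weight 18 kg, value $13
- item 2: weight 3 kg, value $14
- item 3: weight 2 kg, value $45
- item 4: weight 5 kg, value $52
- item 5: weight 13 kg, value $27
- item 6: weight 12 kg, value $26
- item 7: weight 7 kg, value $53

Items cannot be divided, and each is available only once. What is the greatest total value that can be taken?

$164

Check high-value combinations within 25 kg:
- item 2+item 3+item 4+item 7: weight 3+2+5+7=17, value 14+45+52+53=164
- item 3+item 4+item 7: weight 2+5+7=14, value 45+52+53=150
- item 2+item 3+item 5+item 7: weight 3+2+13+7=25, value 14+45+27+53=139
- item 2+item 3+item 4+item 5: weight 3+2+5+13=23, value 14+45+52+27=138
Best: $164.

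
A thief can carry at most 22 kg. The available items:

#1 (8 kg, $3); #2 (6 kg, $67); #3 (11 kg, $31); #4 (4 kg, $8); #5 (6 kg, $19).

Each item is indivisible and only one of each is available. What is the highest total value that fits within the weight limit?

Check high-value combinations within 22 kg:
- #2+#3+#4: weight 6+11+4=21, value 67+31+8=106
- #2+#3: weight 6+11=17, value 67+31=98
- #2+#4+#5: weight 6+4+6=16, value 67+8+19=94
Best: $106.

$106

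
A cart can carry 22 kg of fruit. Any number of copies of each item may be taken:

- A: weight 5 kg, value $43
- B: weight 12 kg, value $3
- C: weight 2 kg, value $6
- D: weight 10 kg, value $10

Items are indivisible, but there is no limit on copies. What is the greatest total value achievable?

Best value-per-unit is A at 43/5; filling with it alone gives 4×43 = 172.
Optimal mix: 4×A + 1×C → weight 22, value 178.

$178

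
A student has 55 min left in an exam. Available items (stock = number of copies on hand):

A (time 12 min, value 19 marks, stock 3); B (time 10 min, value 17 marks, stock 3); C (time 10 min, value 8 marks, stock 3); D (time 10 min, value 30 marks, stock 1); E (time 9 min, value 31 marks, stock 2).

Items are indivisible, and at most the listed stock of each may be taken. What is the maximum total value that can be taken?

130 marks

Best selections within time 55 and stock limits:
- 2×A + 1×D + 2×E: time 52, value 130
- 1×A + 1×B + 1×D + 2×E: time 50, value 128
Best: 130 marks.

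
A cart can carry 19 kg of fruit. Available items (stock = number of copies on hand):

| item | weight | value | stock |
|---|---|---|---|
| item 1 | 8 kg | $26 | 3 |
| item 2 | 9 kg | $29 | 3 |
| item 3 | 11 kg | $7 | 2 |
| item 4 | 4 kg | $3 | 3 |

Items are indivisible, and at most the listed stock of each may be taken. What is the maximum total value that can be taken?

$58

Top feasible selections:
- 2×item 2: weight 18, value 58
- 1×item 1 + 1×item 2: weight 17, value 55
- 2×item 1: weight 16, value 52
Best: $58.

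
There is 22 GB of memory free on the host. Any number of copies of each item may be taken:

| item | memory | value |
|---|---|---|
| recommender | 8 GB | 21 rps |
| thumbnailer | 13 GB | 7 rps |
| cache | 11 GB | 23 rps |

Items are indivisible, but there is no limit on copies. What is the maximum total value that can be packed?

46 rps

Best value-per-unit is recommender at 21/8; filling with it alone gives 2×21 = 42.
Optimal mix: 2×cache → memory 22, value 46.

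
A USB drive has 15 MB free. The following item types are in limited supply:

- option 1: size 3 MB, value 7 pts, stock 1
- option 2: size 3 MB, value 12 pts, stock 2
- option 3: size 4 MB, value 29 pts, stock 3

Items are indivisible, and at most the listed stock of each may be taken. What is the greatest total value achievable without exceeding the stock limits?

Best selections within size 15 and stock limits:
- 1×option 2 + 3×option 3: size 15, value 99
- 1×option 1 + 3×option 3: size 15, value 94
Best: 99 pts.

99 pts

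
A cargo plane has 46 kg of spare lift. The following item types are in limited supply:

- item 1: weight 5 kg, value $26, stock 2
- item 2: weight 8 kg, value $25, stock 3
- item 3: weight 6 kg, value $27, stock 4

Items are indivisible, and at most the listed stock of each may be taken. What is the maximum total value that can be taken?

$185

Best selections within weight 46 and stock limits:
- 2×item 1 + 1×item 2 + 4×item 3: weight 42, value 185
- 1×item 1 + 2×item 2 + 4×item 3: weight 45, value 184
- 2×item 1 + 2×item 2 + 3×item 3: weight 44, value 183
Best: $185.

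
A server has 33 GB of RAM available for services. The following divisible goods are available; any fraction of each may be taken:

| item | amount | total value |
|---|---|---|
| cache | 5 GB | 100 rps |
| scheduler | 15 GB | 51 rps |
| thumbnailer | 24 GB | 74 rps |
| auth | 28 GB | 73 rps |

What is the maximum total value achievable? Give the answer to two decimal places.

Take in order of value per unit:
- cache (100/5 per unit): all 5 → value 100, running total 100.00
- scheduler (51/15 per unit): all 15 → value 51, running total 151.00
- thumbnailer (74/24 per unit): 13 of 24 → value 13×74/24 = 40.0833, running total 191.08
Total 191.08.

191.08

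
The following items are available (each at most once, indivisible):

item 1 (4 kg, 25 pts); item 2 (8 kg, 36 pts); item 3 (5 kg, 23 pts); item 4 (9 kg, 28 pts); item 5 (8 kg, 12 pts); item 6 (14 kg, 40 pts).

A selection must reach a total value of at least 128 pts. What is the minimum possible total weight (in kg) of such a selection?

35

Subsets with value ≥ 128, sorted by total weight:
- item 1+item 2+item 4+item 6: weight 35, value 129
- item 1+item 2+item 3+item 5+item 6: weight 39, value 136
- item 1+item 2+item 3+item 4+item 6: weight 40, value 152
Minimum weight: 35 kg.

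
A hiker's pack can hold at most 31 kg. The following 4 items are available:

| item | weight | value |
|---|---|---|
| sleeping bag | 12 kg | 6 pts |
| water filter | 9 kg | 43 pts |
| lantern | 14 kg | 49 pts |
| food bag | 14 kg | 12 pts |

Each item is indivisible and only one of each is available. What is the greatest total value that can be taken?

92 pts

Check high-value combinations within 31 kg:
- water filter+lantern: weight 9+14=23, value 43+49=92
- lantern+food bag: weight 14+14=28, value 49+12=61
- water filter+food bag: weight 9+14=23, value 43+12=55
- sleeping bag+lantern: weight 12+14=26, value 6+49=55
Best: 92 pts.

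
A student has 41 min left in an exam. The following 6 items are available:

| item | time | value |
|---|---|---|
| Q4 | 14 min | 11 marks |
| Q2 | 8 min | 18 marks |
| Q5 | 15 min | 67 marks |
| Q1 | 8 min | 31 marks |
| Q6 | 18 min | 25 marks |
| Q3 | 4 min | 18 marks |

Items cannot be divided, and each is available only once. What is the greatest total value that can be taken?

This is a 0/1 knapsack; check combinations near the capacity.
- Q2+Q5+Q1+Q3: time 8+15+8+4=35, value 18+67+31+18=134
- Q4+Q5+Q1+Q3: time 14+15+8+4=41, value 11+67+31+18=127
- Q5+Q1+Q6: time 15+8+18=41, value 67+31+25=123
- Q5+Q1+Q3: time 15+8+4=27, value 67+31+18=116
- Q2+Q5+Q1: time 8+15+8=31, value 18+67+31=116
Best: 134 marks.

134 marks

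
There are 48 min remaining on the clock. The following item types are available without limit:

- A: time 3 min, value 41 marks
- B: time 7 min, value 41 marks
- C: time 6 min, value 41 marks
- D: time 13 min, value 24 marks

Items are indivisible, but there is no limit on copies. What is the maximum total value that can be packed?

Best value-per-unit is A at 41/3, and filling with it alone uses time 16×3=48. No mix of the others beats 16×41 = 656.

656 marks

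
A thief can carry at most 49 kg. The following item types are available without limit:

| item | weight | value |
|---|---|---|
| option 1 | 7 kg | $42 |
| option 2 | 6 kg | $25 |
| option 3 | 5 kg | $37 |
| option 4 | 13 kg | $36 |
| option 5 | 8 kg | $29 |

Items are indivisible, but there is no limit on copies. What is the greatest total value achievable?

Best value-per-unit is option 3 at 37/5; filling with it alone gives 9×37 = 333.
Optimal mix: 2×option 1 + 7×option 3 → weight 49, value 343.

$343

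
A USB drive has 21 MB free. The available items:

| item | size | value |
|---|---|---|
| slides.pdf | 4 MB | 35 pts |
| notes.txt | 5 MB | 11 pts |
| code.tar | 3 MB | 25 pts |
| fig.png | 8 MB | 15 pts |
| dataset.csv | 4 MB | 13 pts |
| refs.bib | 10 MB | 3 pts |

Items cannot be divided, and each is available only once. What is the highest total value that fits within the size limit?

Check high-value combinations within 21 MB:
- slides.pdf+code.tar+fig.png+dataset.csv: size 4+3+8+4=19, value 35+25+15+13=88
- slides.pdf+notes.txt+code.tar+fig.png: size 4+5+3+8=20, value 35+11+25+15=86
- slides.pdf+notes.txt+code.tar+dataset.csv: size 4+5+3+4=16, value 35+11+25+13=84
- slides.pdf+code.tar+dataset.csv+refs.bib: size 4+3+4+10=21, value 35+25+13+3=76
Best: 88 pts.

88 pts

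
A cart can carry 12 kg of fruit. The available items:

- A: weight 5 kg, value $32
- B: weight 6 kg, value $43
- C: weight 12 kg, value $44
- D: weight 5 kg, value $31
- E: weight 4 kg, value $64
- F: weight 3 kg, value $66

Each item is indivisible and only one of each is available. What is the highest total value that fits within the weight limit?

Check high-value combinations within 12 kg:
- A+E+F: weight 5+4+3=12, value 32+64+66=162
- D+E+F: weight 5+4+3=12, value 31+64+66=161
- E+F: weight 4+3=7, value 64+66=130
- B+F: weight 6+3=9, value 43+66=109
- B+E: weight 6+4=10, value 43+64=107
Best: $162.

$162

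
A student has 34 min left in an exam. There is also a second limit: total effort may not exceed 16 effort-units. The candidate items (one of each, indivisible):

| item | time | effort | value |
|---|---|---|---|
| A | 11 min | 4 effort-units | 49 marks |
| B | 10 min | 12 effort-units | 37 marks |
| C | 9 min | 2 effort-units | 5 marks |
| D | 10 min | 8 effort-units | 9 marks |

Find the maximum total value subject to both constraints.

Feasible sets respecting both limits:
- A+B: time 21, effort 16, value 86
- A+C+D: time 30, effort 14, value 63
- A+D: time 21, effort 12, value 58
Best: 86 marks.

86 marks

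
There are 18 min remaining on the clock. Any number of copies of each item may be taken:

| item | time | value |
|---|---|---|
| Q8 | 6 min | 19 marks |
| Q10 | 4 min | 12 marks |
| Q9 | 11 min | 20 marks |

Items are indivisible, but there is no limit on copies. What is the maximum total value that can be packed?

57 marks

Best value-per-unit is Q8 at 19/6, and filling with it alone uses time 3×6=18. No mix of the others beats 3×19 = 57.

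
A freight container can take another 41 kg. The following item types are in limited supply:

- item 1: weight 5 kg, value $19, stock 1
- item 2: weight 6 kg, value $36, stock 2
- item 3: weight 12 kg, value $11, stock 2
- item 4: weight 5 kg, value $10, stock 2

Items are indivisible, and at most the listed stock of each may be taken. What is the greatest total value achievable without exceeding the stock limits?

Top feasible selections:
- 1×item 1 + 2×item 2 + 1×item 3 + 2×item 4: weight 39, value 122
- 1×item 1 + 2×item 2 + 2×item 3: weight 41, value 113
- 1×item 1 + 2×item 2 + 1×item 3 + 1×item 4: weight 34, value 112
- 1×item 1 + 2×item 2 + 2×item 4: weight 27, value 111
Best: $122.

$122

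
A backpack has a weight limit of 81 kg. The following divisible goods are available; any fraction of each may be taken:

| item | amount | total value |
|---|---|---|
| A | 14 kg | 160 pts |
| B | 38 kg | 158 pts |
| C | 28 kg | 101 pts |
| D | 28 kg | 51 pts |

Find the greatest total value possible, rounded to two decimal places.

Take in order of value per unit:
- A (160/14 per unit): all 14 → value 160, running total 160.00
- B (158/38 per unit): all 38 → value 158, running total 318.00
- C (101/28 per unit): all 28 → value 101, running total 419.00
- D (51/28 per unit): 1 of 28 → value 1×51/28 = 1.8214, running total 420.82
Total 420.82.

420.82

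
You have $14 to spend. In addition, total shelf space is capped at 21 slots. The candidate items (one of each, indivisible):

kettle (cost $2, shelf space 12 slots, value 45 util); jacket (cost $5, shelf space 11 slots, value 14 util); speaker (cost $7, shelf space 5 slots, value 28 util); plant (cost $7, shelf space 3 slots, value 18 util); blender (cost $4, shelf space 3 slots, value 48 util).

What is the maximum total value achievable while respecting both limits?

121 util

Feasible sets respecting both limits:
- kettle+speaker+blender: cost 13, shelf space 20, value 121
- kettle+plant+blender: cost 13, shelf space 18, value 111
- kettle+blender: cost 6, shelf space 15, value 93
Best: 121 util.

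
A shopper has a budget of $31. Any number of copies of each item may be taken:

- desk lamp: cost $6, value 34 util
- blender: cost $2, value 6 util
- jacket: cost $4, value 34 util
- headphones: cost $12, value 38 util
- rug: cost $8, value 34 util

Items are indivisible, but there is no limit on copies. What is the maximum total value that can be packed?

244 util

Best value-per-unit is jacket at 34/4; filling with it alone gives 7×34 = 238.
Optimal mix: 1×blender + 7×jacket → cost 30, value 244.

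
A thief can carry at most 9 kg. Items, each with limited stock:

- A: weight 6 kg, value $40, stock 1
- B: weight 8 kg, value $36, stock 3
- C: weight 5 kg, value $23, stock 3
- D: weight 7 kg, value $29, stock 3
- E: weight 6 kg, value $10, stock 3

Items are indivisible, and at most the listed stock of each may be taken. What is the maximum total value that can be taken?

$40

Best selections within weight 9 and stock limits:
- 1×A: weight 6, value 40
- 1×B: weight 8, value 36
Best: $40.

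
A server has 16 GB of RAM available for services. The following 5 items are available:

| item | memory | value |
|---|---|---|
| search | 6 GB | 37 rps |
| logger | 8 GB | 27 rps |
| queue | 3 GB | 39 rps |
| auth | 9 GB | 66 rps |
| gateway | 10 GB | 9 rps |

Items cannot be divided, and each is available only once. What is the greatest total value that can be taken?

Check high-value combinations within 16 GB:
- queue+auth: memory 3+9=12, value 39+66=105
- search+auth: memory 6+9=15, value 37+66=103
- search+queue: memory 6+3=9, value 37+39=76
Best: 105 rps.

105 rps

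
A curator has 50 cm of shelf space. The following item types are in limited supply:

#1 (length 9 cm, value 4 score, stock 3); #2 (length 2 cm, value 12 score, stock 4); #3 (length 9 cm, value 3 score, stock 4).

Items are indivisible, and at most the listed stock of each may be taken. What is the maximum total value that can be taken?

Best selections within length 50 and stock limits:
- 3×#1 + 4×#2 + 1×#3: length 44, value 63
- 2×#1 + 4×#2 + 2×#3: length 44, value 62
- 1×#1 + 4×#2 + 3×#3: length 44, value 61
Best: 63 score.

63 score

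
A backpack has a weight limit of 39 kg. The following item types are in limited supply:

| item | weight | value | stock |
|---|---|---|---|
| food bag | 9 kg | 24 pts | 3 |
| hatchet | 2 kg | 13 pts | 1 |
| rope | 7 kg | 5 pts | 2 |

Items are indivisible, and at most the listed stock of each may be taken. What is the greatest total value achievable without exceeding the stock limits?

90 pts

Best selections within weight 39 and stock limits:
- 3×food bag + 1×hatchet + 1×rope: weight 36, value 90
- 3×food bag + 1×hatchet: weight 29, value 85
- 3×food bag + 1×rope: weight 34, value 77
- 3×food bag: weight 27, value 72
Best: 90 pts.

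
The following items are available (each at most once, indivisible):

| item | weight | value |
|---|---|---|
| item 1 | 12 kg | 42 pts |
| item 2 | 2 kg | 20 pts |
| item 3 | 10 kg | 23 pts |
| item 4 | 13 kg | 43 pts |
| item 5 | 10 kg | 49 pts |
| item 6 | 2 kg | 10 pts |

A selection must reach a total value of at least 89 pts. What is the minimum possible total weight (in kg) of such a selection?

Subsets with value ≥ 89, sorted by total weight:
- item 2+item 3+item 5: weight 22, value 92
- item 1+item 5: weight 22, value 91
- item 4+item 5: weight 23, value 92
Minimum weight: 22 kg.

22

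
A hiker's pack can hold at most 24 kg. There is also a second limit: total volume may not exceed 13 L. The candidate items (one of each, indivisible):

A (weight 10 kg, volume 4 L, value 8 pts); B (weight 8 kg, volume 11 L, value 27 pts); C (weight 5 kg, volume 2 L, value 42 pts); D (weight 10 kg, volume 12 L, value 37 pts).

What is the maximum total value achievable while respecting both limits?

Feasible sets respecting both limits:
- B+C: weight 13, volume 13, value 69
- A+C: weight 15, volume 6, value 50
- C: weight 5, volume 2, value 42
Best: 69 pts.

69 pts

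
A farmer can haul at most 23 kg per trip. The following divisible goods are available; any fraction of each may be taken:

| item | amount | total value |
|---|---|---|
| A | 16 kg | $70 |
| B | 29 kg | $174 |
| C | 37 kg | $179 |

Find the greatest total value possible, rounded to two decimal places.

138.00

Take in order of value per unit:
- B (174/29 per unit): 23 of 29 → value 23×174/29 = 138.0000, running total 138.00
Total 138.00.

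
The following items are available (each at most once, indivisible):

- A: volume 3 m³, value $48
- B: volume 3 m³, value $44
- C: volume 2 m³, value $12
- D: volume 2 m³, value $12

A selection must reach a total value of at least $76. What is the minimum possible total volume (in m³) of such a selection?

Subsets with value ≥ 76, sorted by total volume:
- A+B: volume 6, value 92
- A+B+C: volume 8, value 104
Minimum volume: 6 m³.

6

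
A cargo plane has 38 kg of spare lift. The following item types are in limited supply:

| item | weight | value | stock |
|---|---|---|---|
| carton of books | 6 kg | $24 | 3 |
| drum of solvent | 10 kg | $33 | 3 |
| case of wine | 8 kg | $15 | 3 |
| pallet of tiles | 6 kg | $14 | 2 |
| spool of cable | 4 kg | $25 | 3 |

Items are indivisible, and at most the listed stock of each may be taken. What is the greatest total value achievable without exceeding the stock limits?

$165

Top feasible selections:
- 1×carton of books + 2×drum of solvent + 3×spool of cable: weight 38, value 165
- 3×carton of books + 1×case of wine + 3×spool of cable: weight 38, value 162
Best: $165.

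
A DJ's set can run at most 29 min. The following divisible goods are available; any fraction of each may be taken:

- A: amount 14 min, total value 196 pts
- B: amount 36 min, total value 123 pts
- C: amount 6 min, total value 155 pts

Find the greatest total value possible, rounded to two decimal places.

Take in order of value per unit:
- C (155/6 per unit): all 6 → value 155, running total 155.00
- A (196/14 per unit): all 14 → value 196, running total 351.00
- B (123/36 per unit): 9 of 36 → value 9×123/36 = 30.7500, running total 381.75
Total 381.75.

381.75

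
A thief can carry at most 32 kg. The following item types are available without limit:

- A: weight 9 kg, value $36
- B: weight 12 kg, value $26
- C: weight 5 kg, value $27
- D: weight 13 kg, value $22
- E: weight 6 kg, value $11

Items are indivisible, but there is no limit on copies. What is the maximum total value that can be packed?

Best value-per-unit is C at 27/5, and filling with it alone uses weight 6×5=30. No mix of the others beats 6×27 = 162.

$162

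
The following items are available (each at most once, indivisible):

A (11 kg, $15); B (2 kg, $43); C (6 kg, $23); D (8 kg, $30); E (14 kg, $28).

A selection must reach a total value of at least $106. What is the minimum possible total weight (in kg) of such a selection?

Subsets with value ≥ 106, sorted by total weight:
- A+B+C+D: weight 27, value 111
- B+C+D+E: weight 30, value 124
Minimum weight: 27 kg.

27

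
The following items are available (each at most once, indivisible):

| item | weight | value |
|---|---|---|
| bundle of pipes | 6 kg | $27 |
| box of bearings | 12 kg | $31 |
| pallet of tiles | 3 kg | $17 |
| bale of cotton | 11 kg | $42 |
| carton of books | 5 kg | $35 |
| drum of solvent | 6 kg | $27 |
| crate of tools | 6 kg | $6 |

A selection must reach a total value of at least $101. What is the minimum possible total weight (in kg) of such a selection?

Subsets with value ≥ 101, sorted by total weight:
- bundle of pipes+pallet of tiles+carton of books+drum of solvent: weight 20, value 106
- bundle of pipes+bale of cotton+carton of books: weight 22, value 104
- bale of cotton+carton of books+drum of solvent: weight 22, value 104
Minimum weight: 20 kg.

20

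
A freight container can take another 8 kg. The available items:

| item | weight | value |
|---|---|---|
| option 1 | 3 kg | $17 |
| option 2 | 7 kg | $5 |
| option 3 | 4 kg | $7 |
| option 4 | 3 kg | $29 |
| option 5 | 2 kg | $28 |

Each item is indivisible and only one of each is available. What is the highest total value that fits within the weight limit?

$74

Check high-value combinations within 8 kg:
- option 1+option 4+option 5: weight 3+3+2=8, value 17+29+28=74
- option 4+option 5: weight 3+2=5, value 29+28=57
- option 1+option 4: weight 3+3=6, value 17+29=46
Best: $74.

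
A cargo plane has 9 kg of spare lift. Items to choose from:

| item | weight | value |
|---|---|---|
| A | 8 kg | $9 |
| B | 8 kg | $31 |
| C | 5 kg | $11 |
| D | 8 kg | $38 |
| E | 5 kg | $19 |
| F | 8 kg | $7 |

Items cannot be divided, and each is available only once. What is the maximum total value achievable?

Check high-value combinations within 9 kg:
- D: weight 8, value 38
- B: weight 8, value 31
- E: weight 5, value 19
Best: $38.

$38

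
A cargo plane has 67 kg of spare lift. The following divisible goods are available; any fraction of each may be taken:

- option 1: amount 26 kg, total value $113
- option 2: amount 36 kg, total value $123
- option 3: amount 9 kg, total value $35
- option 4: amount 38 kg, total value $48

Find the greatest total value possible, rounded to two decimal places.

257.33

Take in order of value per unit:
- option 1 (113/26 per unit): all 26 → value 113, running total 113.00
- option 3 (35/9 per unit): all 9 → value 35, running total 148.00
- option 2 (123/36 per unit): 32 of 36 → value 32×123/36 = 109.3333, running total 257.33
Total 257.33.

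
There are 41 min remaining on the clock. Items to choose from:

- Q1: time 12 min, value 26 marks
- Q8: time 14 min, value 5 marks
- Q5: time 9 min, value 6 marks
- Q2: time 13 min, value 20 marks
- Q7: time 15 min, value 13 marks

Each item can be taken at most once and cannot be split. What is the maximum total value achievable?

Check high-value combinations within 41 min:
- Q1+Q2+Q7: time 12+13+15=40, value 26+20+13=59
- Q1+Q5+Q2: time 12+9+13=34, value 26+6+20=52
- Q1+Q8+Q2: time 12+14+13=39, value 26+5+20=51
Best: 59 marks.

59 marks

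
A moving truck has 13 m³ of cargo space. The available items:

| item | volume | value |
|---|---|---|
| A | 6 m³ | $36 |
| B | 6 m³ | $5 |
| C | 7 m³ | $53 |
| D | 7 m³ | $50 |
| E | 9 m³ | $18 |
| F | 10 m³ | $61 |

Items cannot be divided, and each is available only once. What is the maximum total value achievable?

$89

Check high-value combinations within 13 m³:
- A+C: volume 6+7=13, value 36+53=89
- A+D: volume 6+7=13, value 36+50=86
- F: volume 10, value 61
- B+C: volume 6+7=13, value 5+53=58
- B+D: volume 6+7=13, value 5+50=55
Best: $89.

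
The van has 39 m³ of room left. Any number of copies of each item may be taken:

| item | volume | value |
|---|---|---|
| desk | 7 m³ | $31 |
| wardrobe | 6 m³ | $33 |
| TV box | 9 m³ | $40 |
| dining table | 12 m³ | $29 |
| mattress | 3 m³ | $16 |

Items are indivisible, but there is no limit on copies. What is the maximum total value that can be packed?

Best value-per-unit is wardrobe at 33/6; filling with it alone gives 6×33 = 198.
Optimal mix: 6×wardrobe + 1×mattress → volume 39, value 214.

$214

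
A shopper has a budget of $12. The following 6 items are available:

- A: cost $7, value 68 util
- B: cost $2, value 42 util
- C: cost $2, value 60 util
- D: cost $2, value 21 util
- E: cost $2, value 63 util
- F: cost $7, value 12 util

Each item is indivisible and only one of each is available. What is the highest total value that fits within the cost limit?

191 util

This is a 0/1 knapsack; check combinations near the capacity.
- A+C+E: cost 7+2+2=11, value 68+60+63=191
- B+C+D+E: cost 2+2+2+2=8, value 42+60+21+63=186
- A+B+E: cost 7+2+2=11, value 68+42+63=173
- A+B+C: cost 7+2+2=11, value 68+42+60=170
- B+C+E: cost 2+2+2=6, value 42+60+63=165
Best: 191 util.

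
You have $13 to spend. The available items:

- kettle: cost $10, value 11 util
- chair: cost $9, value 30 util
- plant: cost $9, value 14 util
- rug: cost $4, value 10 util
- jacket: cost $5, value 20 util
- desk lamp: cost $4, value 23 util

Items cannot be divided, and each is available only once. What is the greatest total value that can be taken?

Check high-value combinations within $13:
- chair+desk lamp: cost 9+4=13, value 30+23=53
- rug+jacket+desk lamp: cost 4+5+4=13, value 10+20+23=53
- jacket+desk lamp: cost 5+4=9, value 20+23=43
Best: 53 util.

53 util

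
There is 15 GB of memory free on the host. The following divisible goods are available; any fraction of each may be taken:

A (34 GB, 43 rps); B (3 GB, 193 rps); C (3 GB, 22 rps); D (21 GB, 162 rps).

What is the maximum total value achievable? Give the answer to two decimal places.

285.57

Take in order of value per unit:
- B (193/3 per unit): all 3 → value 193, running total 193.00
- D (162/21 per unit): 12 of 21 → value 12×162/21 = 92.5714, running total 285.57
Total 285.57.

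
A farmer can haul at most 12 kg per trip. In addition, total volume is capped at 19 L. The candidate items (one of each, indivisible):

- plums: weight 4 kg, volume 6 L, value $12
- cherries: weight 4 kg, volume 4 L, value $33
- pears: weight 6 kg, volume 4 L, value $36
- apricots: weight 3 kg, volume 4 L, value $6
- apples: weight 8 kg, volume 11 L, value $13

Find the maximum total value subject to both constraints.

$69

Feasible sets respecting both limits:
- cherries+pears: weight 10, volume 8, value 69
- plums+cherries+apricots: weight 11, volume 14, value 51
- plums+pears: weight 10, volume 10, value 48
- cherries+apples: weight 12, volume 15, value 46
Best: $69.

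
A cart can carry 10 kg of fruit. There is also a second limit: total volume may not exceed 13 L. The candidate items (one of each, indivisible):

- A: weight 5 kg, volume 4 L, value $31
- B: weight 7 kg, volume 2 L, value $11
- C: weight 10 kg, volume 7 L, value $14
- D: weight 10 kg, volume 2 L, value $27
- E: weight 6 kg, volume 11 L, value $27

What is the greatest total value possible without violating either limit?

$31

Feasible sets respecting both limits:
- A: weight 5, volume 4, value 31
- D: weight 10, volume 2, value 27
- E: weight 6, volume 11, value 27
- C: weight 10, volume 7, value 14
Best: $31.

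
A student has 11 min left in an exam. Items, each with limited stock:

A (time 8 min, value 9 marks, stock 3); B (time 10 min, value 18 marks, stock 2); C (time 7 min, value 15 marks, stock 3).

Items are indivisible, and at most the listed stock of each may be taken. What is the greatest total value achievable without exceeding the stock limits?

18 marks

Best selections within time 11 and stock limits:
- 1×B: time 10, value 18
- 1×C: time 7, value 15
- 1×A: time 8, value 9
Best: 18 marks.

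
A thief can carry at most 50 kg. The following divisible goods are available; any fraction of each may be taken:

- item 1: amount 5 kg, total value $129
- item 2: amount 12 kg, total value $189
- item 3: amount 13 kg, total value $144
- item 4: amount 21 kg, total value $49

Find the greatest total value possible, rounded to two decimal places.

Take in order of value per unit:
- item 1 (129/5 per unit): all 5 → value 129, running total 129.00
- item 2 (189/12 per unit): all 12 → value 189, running total 318.00
- item 3 (144/13 per unit): all 13 → value 144, running total 462.00
- item 4 (49/21 per unit): 20 of 21 → value 20×49/21 = 46.6667, running total 508.67
Total 508.67.

508.67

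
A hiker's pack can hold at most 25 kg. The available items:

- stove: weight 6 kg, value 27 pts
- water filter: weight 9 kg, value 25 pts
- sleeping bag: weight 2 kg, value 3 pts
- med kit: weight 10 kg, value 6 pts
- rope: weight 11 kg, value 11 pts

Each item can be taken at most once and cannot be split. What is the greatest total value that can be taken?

Check high-value combinations within 25 kg:
- stove+water filter+med kit: weight 6+9+10=25, value 27+25+6=58
- stove+water filter+sleeping bag: weight 6+9+2=17, value 27+25+3=55
- stove+water filter: weight 6+9=15, value 27+25=52
- stove+sleeping bag+rope: weight 6+2+11=19, value 27+3+11=41
Best: 58 pts.

58 pts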